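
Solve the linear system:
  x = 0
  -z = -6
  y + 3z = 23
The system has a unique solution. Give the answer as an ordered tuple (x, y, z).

Form the augmented matrix and row-reduce:
  [ 1  0   0  |   0 ]
  [ 0  0  -1  |  -6 ]
  [ 0  1   3  |  23 ]
ρ2 <-> ρ3
  [ 1  0   0  |   0 ]
  [ 0  1   3  |  23 ]
  [ 0  0  -1  |  -6 ]
ρ3 := -1·ρ3
  [ 1  0  0  |   0 ]
  [ 0  1  3  |  23 ]
  [ 0  0  1  |   6 ]
ρ2 := ρ2 − 3·ρ3
  [ 1  0  0  |  0 ]
  [ 0  1  0  |  5 ]
  [ 0  0  1  |  6 ]
Reading off the last column: x = 0, y = 5, z = 6.

(0, 5, 6)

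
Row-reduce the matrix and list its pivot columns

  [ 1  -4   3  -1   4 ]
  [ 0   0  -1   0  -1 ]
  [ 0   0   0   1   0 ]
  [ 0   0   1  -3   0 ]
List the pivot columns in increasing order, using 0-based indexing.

0, 2, 3, 4

R2 := -1·R2
  [ 1  -4  3  -1  4 ]
  [ 0   0  1   0  1 ]
  [ 0   0  0   1  0 ]
  [ 0   0  1  -3  0 ]
R4 := R4 − R2
  [ 1  -4  3  -1   4 ]
  [ 0   0  1   0   1 ]
  [ 0   0  0   1   0 ]
  [ 0   0  0  -3  -1 ]
R4 := R4 + 3·R3
  [ 1  -4  3  -1   4 ]
  [ 0   0  1   0   1 ]
  [ 0   0  0   1   0 ]
  [ 0   0  0   0  -1 ]
R4 := -1·R4
  [ 1  -4  3  -1  4 ]
  [ 0   0  1   0  1 ]
  [ 0   0  0   1  0 ]
  [ 0   0  0   0  1 ]
R2 := R2 − R4
  [ 1  -4  3  -1  4 ]
  [ 0   0  1   0  0 ]
  [ 0   0  0   1  0 ]
  [ 0   0  0   0  1 ]
R1 := R1 − 4·R4
  [ 1  -4  3  -1  0 ]
  [ 0   0  1   0  0 ]
  [ 0   0  0   1  0 ]
  [ 0   0  0   0  1 ]
R1 := R1 + R3
  [ 1  -4  3  0  0 ]
  [ 0   0  1  0  0 ]
  [ 0   0  0  1  0 ]
  [ 0   0  0  0  1 ]
R1 := R1 − 3·R2
  [ 1  -4  0  0  0 ]
  [ 0   0  1  0  0 ]
  [ 0   0  0  1  0 ]
  [ 0   0  0  0  1 ]
Pivot columns are the columns containing a leading 1.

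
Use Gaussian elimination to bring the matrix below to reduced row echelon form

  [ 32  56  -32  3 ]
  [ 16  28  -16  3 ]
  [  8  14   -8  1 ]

r1 := 1/32·r1
  [  1  7/4   -1  3/32 ]
  [ 16   28  -16     3 ]
  [  8   14   -8     1 ]
r2 := r2 − 16·r1
  [ 1  7/4  -1  3/32 ]
  [ 0    0   0   3/2 ]
  [ 8   14  -8     1 ]
r3 := r3 − 8·r1
  [ 1  7/4  -1  3/32 ]
  [ 0    0   0   3/2 ]
  [ 0    0   0   1/4 ]
r2 := 2/3·r2
  [ 1  7/4  -1  3/32 ]
  [ 0    0   0     1 ]
  [ 0    0   0   1/4 ]
r3 := r3 − 1/4·r2
  [ 1  7/4  -1  3/32 ]
  [ 0    0   0     1 ]
  [ 0    0   0     0 ]
r1 := r1 − 3/32·r2
  [ 1  7/4  -1  0 ]
  [ 0    0   0  1 ]
  [ 0    0   0  0 ]

[[1, 7/4, -1, 0], [0, 0, 0, 1], [0, 0, 0, 0]]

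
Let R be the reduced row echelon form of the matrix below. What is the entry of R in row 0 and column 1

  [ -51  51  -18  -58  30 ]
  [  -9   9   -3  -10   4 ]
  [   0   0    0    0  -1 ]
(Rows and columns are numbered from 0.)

-1

ρ1 -> -1/51·ρ1
ρ2 -> ρ2 + 9·ρ1
ρ2 -> 17/3·ρ2
ρ3 -> -1·ρ3
ρ2 -> ρ2 + 22/3·ρ3
ρ1 -> ρ1 + 10/17·ρ3
ρ1 -> ρ1 − 6/17·ρ2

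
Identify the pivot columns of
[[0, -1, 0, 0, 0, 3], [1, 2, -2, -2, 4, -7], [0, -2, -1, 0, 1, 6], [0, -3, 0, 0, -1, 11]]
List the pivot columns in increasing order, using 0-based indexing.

0, 1, 2, 4

ρ1 <=> ρ2
  [ 1   2  -2  -2   4  -7 ]
  [ 0  -1   0   0   0   3 ]
  [ 0  -2  -1   0   1   6 ]
  [ 0  -3   0   0  -1  11 ]
ρ2 → -1·ρ2
  [ 1   2  -2  -2   4  -7 ]
  [ 0   1   0   0   0  -3 ]
  [ 0  -2  -1   0   1   6 ]
  [ 0  -3   0   0  -1  11 ]
ρ3 → ρ3 + 2·ρ2
  [ 1   2  -2  -2   4  -7 ]
  [ 0   1   0   0   0  -3 ]
  [ 0   0  -1   0   1   0 ]
  [ 0  -3   0   0  -1  11 ]
ρ4 → ρ4 + 3·ρ2
  [ 1  2  -2  -2   4  -7 ]
  [ 0  1   0   0   0  -3 ]
  [ 0  0  -1   0   1   0 ]
  [ 0  0   0   0  -1   2 ]
ρ3 → -1·ρ3
  [ 1  2  -2  -2   4  -7 ]
  [ 0  1   0   0   0  -3 ]
  [ 0  0   1   0  -1   0 ]
  [ 0  0   0   0  -1   2 ]
ρ4 → -1·ρ4
  [ 1  2  -2  -2   4  -7 ]
  [ 0  1   0   0   0  -3 ]
  [ 0  0   1   0  -1   0 ]
  [ 0  0   0   0   1  -2 ]
ρ3 → ρ3 + ρ4
  [ 1  2  -2  -2  4  -7 ]
  [ 0  1   0   0  0  -3 ]
  [ 0  0   1   0  0  -2 ]
  [ 0  0   0   0  1  -2 ]
ρ1 → ρ1 − 4·ρ4
  [ 1  2  -2  -2  0   1 ]
  [ 0  1   0   0  0  -3 ]
  [ 0  0   1   0  0  -2 ]
  [ 0  0   0   0  1  -2 ]
ρ1 → ρ1 + 2·ρ3
  [ 1  2  0  -2  0  -3 ]
  [ 0  1  0   0  0  -3 ]
  [ 0  0  1   0  0  -2 ]
  [ 0  0  0   0  1  -2 ]
ρ1 → ρ1 − 2·ρ2
  [ 1  0  0  -2  0   3 ]
  [ 0  1  0   0  0  -3 ]
  [ 0  0  1   0  0  -2 ]
  [ 0  0  0   0  1  -2 ]
Pivot columns are the columns containing a leading 1.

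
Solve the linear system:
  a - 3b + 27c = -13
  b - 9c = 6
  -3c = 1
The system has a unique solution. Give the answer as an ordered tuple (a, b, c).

Form the augmented matrix and row-reduce:
  [ 1  -3  27  |  -13 ]
  [ 0   1  -9  |    6 ]
  [ 0   0  -3  |    1 ]
ρ3 := -1/3·ρ3
  [ 1  -3  27  |   -13 ]
  [ 0   1  -9  |     6 ]
  [ 0   0   1  |  -1/3 ]
ρ2 := ρ2 + 9·ρ3
  [ 1  -3  27  |   -13 ]
  [ 0   1   0  |     3 ]
  [ 0   0   1  |  -1/3 ]
ρ1 := ρ1 − 27·ρ3
  [ 1  -3  0  |    -4 ]
  [ 0   1  0  |     3 ]
  [ 0   0  1  |  -1/3 ]
ρ1 := ρ1 + 3·ρ2
  [ 1  0  0  |     5 ]
  [ 0  1  0  |     3 ]
  [ 0  0  1  |  -1/3 ]
Reading off the last column: a = 5, b = 3, c = -1/3.

(5, 3, -1/3)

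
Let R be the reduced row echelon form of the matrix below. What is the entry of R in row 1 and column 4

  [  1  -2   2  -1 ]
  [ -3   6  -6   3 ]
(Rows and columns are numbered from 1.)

-1

r2 := r2 + 3·r1
  [ 1  -2  2  -1 ]
  [ 0   0  0   0 ]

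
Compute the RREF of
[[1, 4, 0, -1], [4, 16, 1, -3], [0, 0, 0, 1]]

r2 ← r2 − 4·r1
  [ 1  4  0  -1 ]
  [ 0  0  1   1 ]
  [ 0  0  0   1 ]
r2 ← r2 − r3
  [ 1  4  0  -1 ]
  [ 0  0  1   0 ]
  [ 0  0  0   1 ]
r1 ← r1 + r3
  [ 1  4  0  0 ]
  [ 0  0  1  0 ]
  [ 0  0  0  1 ]

[[1, 4, 0, 0], [0, 0, 1, 0], [0, 0, 0, 1]]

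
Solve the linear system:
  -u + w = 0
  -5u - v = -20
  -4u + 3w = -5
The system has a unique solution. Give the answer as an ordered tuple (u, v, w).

(5, -5, 5)

Form the augmented matrix and row-reduce:
  [ -1   0  1  |    0 ]
  [ -5  -1  0  |  -20 ]
  [ -4   0  3  |   -5 ]
R1 := -1·R1
  [  1   0  -1  |    0 ]
  [ -5  -1   0  |  -20 ]
  [ -4   0   3  |   -5 ]
R2 := R2 + 5·R1
  [  1   0  -1  |    0 ]
  [  0  -1  -5  |  -20 ]
  [ -4   0   3  |   -5 ]
R3 := R3 + 4·R1
  [ 1   0  -1  |    0 ]
  [ 0  -1  -5  |  -20 ]
  [ 0   0  -1  |   -5 ]
R2 := -1·R2
  [ 1  0  -1  |   0 ]
  [ 0  1   5  |  20 ]
  [ 0  0  -1  |  -5 ]
R3 := -1·R3
  [ 1  0  -1  |   0 ]
  [ 0  1   5  |  20 ]
  [ 0  0   1  |   5 ]
R2 := R2 − 5·R3
  [ 1  0  -1  |   0 ]
  [ 0  1   0  |  -5 ]
  [ 0  0   1  |   5 ]
R1 := R1 + R3
  [ 1  0  0  |   5 ]
  [ 0  1  0  |  -5 ]
  [ 0  0  1  |   5 ]
Reading off the last column: u = 5, v = -5, w = 5.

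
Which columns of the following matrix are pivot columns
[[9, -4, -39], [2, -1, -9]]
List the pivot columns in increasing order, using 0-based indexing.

Multiply r1 by 1/9.
Subtract 2 times r1 from r2.
Multiply r2 by -9.
Add 4/9 times r2 to r1.
Pivot columns are the columns containing a leading 1.

0, 1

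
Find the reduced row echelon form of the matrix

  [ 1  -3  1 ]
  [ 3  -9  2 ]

[[1, -3, 0], [0, 0, 1]]

R2 -> R2 − 3·R1
  [ 1  -3   1 ]
  [ 0   0  -1 ]
R2 -> -1·R2
  [ 1  -3  1 ]
  [ 0   0  1 ]
R1 -> R1 − R2
  [ 1  -3  0 ]
  [ 0   0  1 ]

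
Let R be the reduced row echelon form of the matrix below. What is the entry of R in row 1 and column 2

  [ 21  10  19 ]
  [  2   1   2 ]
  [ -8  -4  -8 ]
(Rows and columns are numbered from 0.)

R1 → 1/21·R1
  [  1  10/21  19/21 ]
  [  2      1      2 ]
  [ -8     -4     -8 ]
R2 → R2 − 2·R1
  [  1  10/21  19/21 ]
  [  0   1/21   4/21 ]
  [ -8     -4     -8 ]
R3 → R3 + 8·R1
  [ 1  10/21   19/21 ]
  [ 0   1/21    4/21 ]
  [ 0  -4/21  -16/21 ]
R2 → 21·R2
  [ 1  10/21   19/21 ]
  [ 0      1       4 ]
  [ 0  -4/21  -16/21 ]
R3 → R3 + 4/21·R2
  [ 1  10/21  19/21 ]
  [ 0      1      4 ]
  [ 0      0      0 ]
R1 → R1 − 10/21·R2
  [ 1  0  -1 ]
  [ 0  1   4 ]
  [ 0  0   0 ]

4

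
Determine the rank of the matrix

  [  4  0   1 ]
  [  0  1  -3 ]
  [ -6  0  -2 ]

r1 → 1/4·r1
  [  1  0  1/4 ]
  [  0  1   -3 ]
  [ -6  0   -2 ]
r3 → r3 + 6·r1
  [ 1  0   1/4 ]
  [ 0  1    -3 ]
  [ 0  0  -1/2 ]
r3 → -2·r3
  [ 1  0  1/4 ]
  [ 0  1   -3 ]
  [ 0  0    1 ]
r2 → r2 + 3·r3
  [ 1  0  1/4 ]
  [ 0  1    0 ]
  [ 0  0    1 ]
r1 → r1 − 1/4·r3
  [ 1  0  0 ]
  [ 0  1  0 ]
  [ 0  0  1 ]
The reduced form has 3 nonzero rows.

rank = 3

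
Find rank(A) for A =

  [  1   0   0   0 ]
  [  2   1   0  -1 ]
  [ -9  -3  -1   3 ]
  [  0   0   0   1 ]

R2 ← R2 − 2·R1
R3 ← R3 + 9·R1
R3 ← R3 + 3·R2
R3 ← -1·R3
R2 ← R2 + R4
The reduced form has 4 nonzero rows.

rank = 4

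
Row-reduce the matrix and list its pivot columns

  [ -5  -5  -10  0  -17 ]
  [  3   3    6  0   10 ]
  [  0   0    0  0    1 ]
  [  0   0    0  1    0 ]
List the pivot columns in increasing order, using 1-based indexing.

1, 4, 5

Multiply R1 by -1/5.
  [ 1  1  2  0  17/5 ]
  [ 3  3  6  0    10 ]
  [ 0  0  0  0     1 ]
  [ 0  0  0  1     0 ]
Subtract 3 times R1 from R2.
  [ 1  1  2  0  17/5 ]
  [ 0  0  0  0  -1/5 ]
  [ 0  0  0  0     1 ]
  [ 0  0  0  1     0 ]
Swap R2 and R4.
  [ 1  1  2  0  17/5 ]
  [ 0  0  0  1     0 ]
  [ 0  0  0  0     1 ]
  [ 0  0  0  0  -1/5 ]
Add 1/5 times R3 to R4.
  [ 1  1  2  0  17/5 ]
  [ 0  0  0  1     0 ]
  [ 0  0  0  0     1 ]
  [ 0  0  0  0     0 ]
Subtract 17/5 times R3 from R1.
  [ 1  1  2  0  0 ]
  [ 0  0  0  1  0 ]
  [ 0  0  0  0  1 ]
  [ 0  0  0  0  0 ]
Pivot columns are the columns containing a leading 1.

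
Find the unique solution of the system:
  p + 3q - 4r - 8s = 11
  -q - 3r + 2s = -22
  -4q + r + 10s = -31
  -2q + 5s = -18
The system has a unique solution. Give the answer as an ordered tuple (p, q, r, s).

Form the augmented matrix and row-reduce:
  [ 1   3  -4  -8  |   11 ]
  [ 0  -1  -3   2  |  -22 ]
  [ 0  -4   1  10  |  -31 ]
  [ 0  -2   0   5  |  -18 ]
R2 ← -1·R2
  [ 1   3  -4  -8  |   11 ]
  [ 0   1   3  -2  |   22 ]
  [ 0  -4   1  10  |  -31 ]
  [ 0  -2   0   5  |  -18 ]
R3 ← R3 + 4·R2
  [ 1   3  -4  -8  |   11 ]
  [ 0   1   3  -2  |   22 ]
  [ 0   0  13   2  |   57 ]
  [ 0  -2   0   5  |  -18 ]
R4 ← R4 + 2·R2
  [ 1  3  -4  -8  |  11 ]
  [ 0  1   3  -2  |  22 ]
  [ 0  0  13   2  |  57 ]
  [ 0  0   6   1  |  26 ]
R3 ← 1/13·R3
  [ 1  3  -4    -8  |     11 ]
  [ 0  1   3    -2  |     22 ]
  [ 0  0   1  2/13  |  57/13 ]
  [ 0  0   6     1  |     26 ]
R4 ← R4 − 6·R3
  [ 1  3  -4    -8  |     11 ]
  [ 0  1   3    -2  |     22 ]
  [ 0  0   1  2/13  |  57/13 ]
  [ 0  0   0  1/13  |  -4/13 ]
R4 ← 13·R4
  [ 1  3  -4    -8  |     11 ]
  [ 0  1   3    -2  |     22 ]
  [ 0  0   1  2/13  |  57/13 ]
  [ 0  0   0     1  |     -4 ]
R3 ← R3 − 2/13·R4
  [ 1  3  -4  -8  |  11 ]
  [ 0  1   3  -2  |  22 ]
  [ 0  0   1   0  |   5 ]
  [ 0  0   0   1  |  -4 ]
R2 ← R2 + 2·R4
  [ 1  3  -4  -8  |  11 ]
  [ 0  1   3   0  |  14 ]
  [ 0  0   1   0  |   5 ]
  [ 0  0   0   1  |  -4 ]
R1 ← R1 + 8·R4
  [ 1  3  -4  0  |  -21 ]
  [ 0  1   3  0  |   14 ]
  [ 0  0   1  0  |    5 ]
  [ 0  0   0  1  |   -4 ]
R2 ← R2 − 3·R3
  [ 1  3  -4  0  |  -21 ]
  [ 0  1   0  0  |   -1 ]
  [ 0  0   1  0  |    5 ]
  [ 0  0   0  1  |   -4 ]
R1 ← R1 + 4·R3
  [ 1  3  0  0  |  -1 ]
  [ 0  1  0  0  |  -1 ]
  [ 0  0  1  0  |   5 ]
  [ 0  0  0  1  |  -4 ]
R1 ← R1 − 3·R2
  [ 1  0  0  0  |   2 ]
  [ 0  1  0  0  |  -1 ]
  [ 0  0  1  0  |   5 ]
  [ 0  0  0  1  |  -4 ]
Reading off the last column: p = 2, q = -1, r = 5, s = -4.

(2, -1, 5, -4)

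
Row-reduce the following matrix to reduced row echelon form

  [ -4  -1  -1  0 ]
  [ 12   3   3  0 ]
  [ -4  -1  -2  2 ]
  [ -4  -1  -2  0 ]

[[1, 1/4, 0, 0], [0, 0, 1, 0], [0, 0, 0, 1], [0, 0, 0, 0]]

ρ1 -> -1/4·ρ1
  [  1  1/4  1/4  0 ]
  [ 12    3    3  0 ]
  [ -4   -1   -2  2 ]
  [ -4   -1   -2  0 ]
ρ2 -> ρ2 − 12·ρ1
  [  1  1/4  1/4  0 ]
  [  0    0    0  0 ]
  [ -4   -1   -2  2 ]
  [ -4   -1   -2  0 ]
ρ3 -> ρ3 + 4·ρ1
  [  1  1/4  1/4  0 ]
  [  0    0    0  0 ]
  [  0    0   -1  2 ]
  [ -4   -1   -2  0 ]
ρ4 -> ρ4 + 4·ρ1
  [ 1  1/4  1/4  0 ]
  [ 0    0    0  0 ]
  [ 0    0   -1  2 ]
  [ 0    0   -1  0 ]
ρ2 <-> ρ3
  [ 1  1/4  1/4  0 ]
  [ 0    0   -1  2 ]
  [ 0    0    0  0 ]
  [ 0    0   -1  0 ]
ρ2 -> -1·ρ2
  [ 1  1/4  1/4   0 ]
  [ 0    0    1  -2 ]
  [ 0    0    0   0 ]
  [ 0    0   -1   0 ]
ρ4 -> ρ4 + ρ2
  [ 1  1/4  1/4   0 ]
  [ 0    0    1  -2 ]
  [ 0    0    0   0 ]
  [ 0    0    0  -2 ]
ρ3 <-> ρ4
  [ 1  1/4  1/4   0 ]
  [ 0    0    1  -2 ]
  [ 0    0    0  -2 ]
  [ 0    0    0   0 ]
ρ3 -> -1/2·ρ3
  [ 1  1/4  1/4   0 ]
  [ 0    0    1  -2 ]
  [ 0    0    0   1 ]
  [ 0    0    0   0 ]
ρ2 -> ρ2 + 2·ρ3
  [ 1  1/4  1/4  0 ]
  [ 0    0    1  0 ]
  [ 0    0    0  1 ]
  [ 0    0    0  0 ]
ρ1 -> ρ1 − 1/4·ρ2
  [ 1  1/4  0  0 ]
  [ 0    0  1  0 ]
  [ 0    0  0  1 ]
  [ 0    0  0  0 ]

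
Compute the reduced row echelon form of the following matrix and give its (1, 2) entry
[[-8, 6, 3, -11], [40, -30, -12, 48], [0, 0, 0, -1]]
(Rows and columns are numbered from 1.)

-3/4

R1 -> -1/8·R1
R2 -> R2 − 40·R1
R2 -> 1/3·R2
R3 -> -1·R3
R2 -> R2 + 7/3·R3
R1 -> R1 − 11/8·R3
R1 -> R1 + 3/8·R2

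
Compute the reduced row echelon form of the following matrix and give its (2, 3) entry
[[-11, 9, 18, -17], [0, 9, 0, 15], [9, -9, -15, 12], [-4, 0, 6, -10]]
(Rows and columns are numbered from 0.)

ρ1 → -1/11·ρ1
  [  1  -9/11  -18/11  17/11 ]
  [  0      9       0     15 ]
  [  9     -9     -15     12 ]
  [ -4      0       6    -10 ]
ρ3 → ρ3 − 9·ρ1
  [  1   -9/11  -18/11   17/11 ]
  [  0       9       0      15 ]
  [  0  -18/11   -3/11  -21/11 ]
  [ -4       0       6     -10 ]
ρ4 → ρ4 + 4·ρ1
  [ 1   -9/11  -18/11   17/11 ]
  [ 0       9       0      15 ]
  [ 0  -18/11   -3/11  -21/11 ]
  [ 0  -36/11   -6/11  -42/11 ]
ρ2 → 1/9·ρ2
  [ 1   -9/11  -18/11   17/11 ]
  [ 0       1       0     5/3 ]
  [ 0  -18/11   -3/11  -21/11 ]
  [ 0  -36/11   -6/11  -42/11 ]
ρ3 → ρ3 + 18/11·ρ2
  [ 1   -9/11  -18/11   17/11 ]
  [ 0       1       0     5/3 ]
  [ 0       0   -3/11    9/11 ]
  [ 0  -36/11   -6/11  -42/11 ]
ρ4 → ρ4 + 36/11·ρ2
  [ 1  -9/11  -18/11  17/11 ]
  [ 0      1       0    5/3 ]
  [ 0      0   -3/11   9/11 ]
  [ 0      0   -6/11  18/11 ]
ρ3 → -11/3·ρ3
  [ 1  -9/11  -18/11  17/11 ]
  [ 0      1       0    5/3 ]
  [ 0      0       1     -3 ]
  [ 0      0   -6/11  18/11 ]
ρ4 → ρ4 + 6/11·ρ3
  [ 1  -9/11  -18/11  17/11 ]
  [ 0      1       0    5/3 ]
  [ 0      0       1     -3 ]
  [ 0      0       0      0 ]
ρ1 → ρ1 + 18/11·ρ3
  [ 1  -9/11  0  -37/11 ]
  [ 0      1  0     5/3 ]
  [ 0      0  1      -3 ]
  [ 0      0  0       0 ]
ρ1 → ρ1 + 9/11·ρ2
  [ 1  0  0   -2 ]
  [ 0  1  0  5/3 ]
  [ 0  0  1   -3 ]
  [ 0  0  0    0 ]

-3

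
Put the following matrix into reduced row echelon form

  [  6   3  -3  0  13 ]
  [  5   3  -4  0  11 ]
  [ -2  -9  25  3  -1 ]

Multiply ρ1 by 1/6.
  [  1  1/2  -1/2  0  13/6 ]
  [  5    3    -4  0    11 ]
  [ -2   -9    25  3    -1 ]
Subtract 5 times ρ1 from ρ2.
  [  1  1/2  -1/2  0  13/6 ]
  [  0  1/2  -3/2  0   1/6 ]
  [ -2   -9    25  3    -1 ]
Add 2 times ρ1 to ρ3.
  [ 1  1/2  -1/2  0  13/6 ]
  [ 0  1/2  -3/2  0   1/6 ]
  [ 0   -8    24  3  10/3 ]
Multiply ρ2 by 2.
  [ 1  1/2  -1/2  0  13/6 ]
  [ 0    1    -3  0   1/3 ]
  [ 0   -8    24  3  10/3 ]
Add 8 times ρ2 to ρ3.
  [ 1  1/2  -1/2  0  13/6 ]
  [ 0    1    -3  0   1/3 ]
  [ 0    0     0  3     6 ]
Multiply ρ3 by 1/3.
  [ 1  1/2  -1/2  0  13/6 ]
  [ 0    1    -3  0   1/3 ]
  [ 0    0     0  1     2 ]
Subtract 1/2 times ρ2 from ρ1.
  [ 1  0   1  0    2 ]
  [ 0  1  -3  0  1/3 ]
  [ 0  0   0  1    2 ]

[[1, 0, 1, 0, 2], [0, 1, -3, 0, 1/3], [0, 0, 0, 1, 2]]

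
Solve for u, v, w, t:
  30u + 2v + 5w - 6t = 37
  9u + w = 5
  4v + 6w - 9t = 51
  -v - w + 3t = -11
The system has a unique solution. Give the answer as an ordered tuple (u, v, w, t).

Form the augmented matrix and row-reduce:
  [ 30   2   5  -6  |   37 ]
  [  9   0   1   0  |    5 ]
  [  0   4   6  -9  |   51 ]
  [  0  -1  -1   3  |  -11 ]
R1 -> 1/30·R1
  [ 1  1/15  1/6  -1/5  |  37/30 ]
  [ 9     0    1     0  |      5 ]
  [ 0     4    6    -9  |     51 ]
  [ 0    -1   -1     3  |    -11 ]
R2 -> R2 − 9·R1
  [ 1  1/15   1/6  -1/5  |   37/30 ]
  [ 0  -3/5  -1/2   9/5  |  -61/10 ]
  [ 0     4     6    -9  |      51 ]
  [ 0    -1    -1     3  |     -11 ]
R2 -> -5/3·R2
  [ 1  1/15  1/6  -1/5  |  37/30 ]
  [ 0     1  5/6    -3  |   61/6 ]
  [ 0     4    6    -9  |     51 ]
  [ 0    -1   -1     3  |    -11 ]
R3 -> R3 − 4·R2
  [ 1  1/15  1/6  -1/5  |  37/30 ]
  [ 0     1  5/6    -3  |   61/6 ]
  [ 0     0  8/3     3  |   31/3 ]
  [ 0    -1   -1     3  |    -11 ]
R4 -> R4 + R2
  [ 1  1/15   1/6  -1/5  |  37/30 ]
  [ 0     1   5/6    -3  |   61/6 ]
  [ 0     0   8/3     3  |   31/3 ]
  [ 0     0  -1/6     0  |   -5/6 ]
R3 -> 3/8·R3
  [ 1  1/15   1/6  -1/5  |  37/30 ]
  [ 0     1   5/6    -3  |   61/6 ]
  [ 0     0     1   9/8  |   31/8 ]
  [ 0     0  -1/6     0  |   -5/6 ]
R4 -> R4 + 1/6·R3
  [ 1  1/15  1/6  -1/5  |  37/30 ]
  [ 0     1  5/6    -3  |   61/6 ]
  [ 0     0    1   9/8  |   31/8 ]
  [ 0     0    0  3/16  |  -3/16 ]
R4 -> 16/3·R4
  [ 1  1/15  1/6  -1/5  |  37/30 ]
  [ 0     1  5/6    -3  |   61/6 ]
  [ 0     0    1   9/8  |   31/8 ]
  [ 0     0    0     1  |     -1 ]
R3 -> R3 − 9/8·R4
  [ 1  1/15  1/6  -1/5  |  37/30 ]
  [ 0     1  5/6    -3  |   61/6 ]
  [ 0     0    1     0  |      5 ]
  [ 0     0    0     1  |     -1 ]
R2 -> R2 + 3·R4
  [ 1  1/15  1/6  -1/5  |  37/30 ]
  [ 0     1  5/6     0  |   43/6 ]
  [ 0     0    1     0  |      5 ]
  [ 0     0    0     1  |     -1 ]
R1 -> R1 + 1/5·R4
  [ 1  1/15  1/6  0  |  31/30 ]
  [ 0     1  5/6  0  |   43/6 ]
  [ 0     0    1  0  |      5 ]
  [ 0     0    0  1  |     -1 ]
R2 -> R2 − 5/6·R3
  [ 1  1/15  1/6  0  |  31/30 ]
  [ 0     1    0  0  |      3 ]
  [ 0     0    1  0  |      5 ]
  [ 0     0    0  1  |     -1 ]
R1 -> R1 − 1/6·R3
  [ 1  1/15  0  0  |  1/5 ]
  [ 0     1  0  0  |    3 ]
  [ 0     0  1  0  |    5 ]
  [ 0     0  0  1  |   -1 ]
R1 -> R1 − 1/15·R2
  [ 1  0  0  0  |   0 ]
  [ 0  1  0  0  |   3 ]
  [ 0  0  1  0  |   5 ]
  [ 0  0  0  1  |  -1 ]
Reading off the last column: u = 0, v = 3, w = 5, t = -1.

(0, 3, 5, -1)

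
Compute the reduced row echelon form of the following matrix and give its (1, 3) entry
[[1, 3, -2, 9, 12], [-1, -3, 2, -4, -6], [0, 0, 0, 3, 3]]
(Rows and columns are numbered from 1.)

R2 ← R2 + R1
R2 ← 1/5·R2
R3 ← R3 − 3·R2
R3 ← -5/3·R3
R2 ← R2 − 6/5·R3
R1 ← R1 − 12·R3
R1 ← R1 − 9·R2

-2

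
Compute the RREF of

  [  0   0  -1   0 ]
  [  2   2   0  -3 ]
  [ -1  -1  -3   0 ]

[[1, 1, 0, 0], [0, 0, 1, 0], [0, 0, 0, 1]]

ρ1 ↔ ρ2
  [  2   2   0  -3 ]
  [  0   0  -1   0 ]
  [ -1  -1  -3   0 ]
ρ1 := 1/2·ρ1
  [  1   1   0  -3/2 ]
  [  0   0  -1     0 ]
  [ -1  -1  -3     0 ]
ρ3 := ρ3 + ρ1
  [ 1  1   0  -3/2 ]
  [ 0  0  -1     0 ]
  [ 0  0  -3  -3/2 ]
ρ2 := -1·ρ2
  [ 1  1   0  -3/2 ]
  [ 0  0   1     0 ]
  [ 0  0  -3  -3/2 ]
ρ3 := ρ3 + 3·ρ2
  [ 1  1  0  -3/2 ]
  [ 0  0  1     0 ]
  [ 0  0  0  -3/2 ]
ρ3 := -2/3·ρ3
  [ 1  1  0  -3/2 ]
  [ 0  0  1     0 ]
  [ 0  0  0     1 ]
ρ1 := ρ1 + 3/2·ρ3
  [ 1  1  0  0 ]
  [ 0  0  1  0 ]
  [ 0  0  0  1 ]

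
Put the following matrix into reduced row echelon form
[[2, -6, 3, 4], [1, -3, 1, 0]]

r1 → 1/2·r1
  [ 1  -3  3/2  2 ]
  [ 1  -3    1  0 ]
r2 → r2 − r1
  [ 1  -3   3/2   2 ]
  [ 0   0  -1/2  -2 ]
r2 → -2·r2
  [ 1  -3  3/2  2 ]
  [ 0   0    1  4 ]
r1 → r1 − 3/2·r2
  [ 1  -3  0  -4 ]
  [ 0   0  1   4 ]

[[1, -3, 0, -4], [0, 0, 1, 4]]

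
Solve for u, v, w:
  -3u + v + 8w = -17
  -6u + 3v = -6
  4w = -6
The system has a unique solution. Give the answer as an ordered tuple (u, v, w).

Form the augmented matrix and row-reduce:
  [ -3  1  8  |  -17 ]
  [ -6  3  0  |   -6 ]
  [  0  0  4  |   -6 ]
ρ1 -> -1/3·ρ1
  [  1  -1/3  -8/3  |  17/3 ]
  [ -6     3     0  |    -6 ]
  [  0     0     4  |    -6 ]
ρ2 -> ρ2 + 6·ρ1
  [ 1  -1/3  -8/3  |  17/3 ]
  [ 0     1   -16  |    28 ]
  [ 0     0     4  |    -6 ]
ρ3 -> 1/4·ρ3
  [ 1  -1/3  -8/3  |  17/3 ]
  [ 0     1   -16  |    28 ]
  [ 0     0     1  |  -3/2 ]
ρ2 -> ρ2 + 16·ρ3
  [ 1  -1/3  -8/3  |  17/3 ]
  [ 0     1     0  |     4 ]
  [ 0     0     1  |  -3/2 ]
ρ1 -> ρ1 + 8/3·ρ3
  [ 1  -1/3  0  |   5/3 ]
  [ 0     1  0  |     4 ]
  [ 0     0  1  |  -3/2 ]
ρ1 -> ρ1 + 1/3·ρ2
  [ 1  0  0  |     3 ]
  [ 0  1  0  |     4 ]
  [ 0  0  1  |  -3/2 ]
Reading off the last column: u = 3, v = 4, w = -3/2.

(3, 4, -3/2)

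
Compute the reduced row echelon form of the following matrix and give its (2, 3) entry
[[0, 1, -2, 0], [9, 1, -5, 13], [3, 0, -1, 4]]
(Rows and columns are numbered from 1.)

R1 ↔ R2
  [ 9  1  -5  13 ]
  [ 0  1  -2   0 ]
  [ 3  0  -1   4 ]
R1 → 1/9·R1
  [ 1  1/9  -5/9  13/9 ]
  [ 0    1    -2     0 ]
  [ 3    0    -1     4 ]
R3 → R3 − 3·R1
  [ 1   1/9  -5/9  13/9 ]
  [ 0     1    -2     0 ]
  [ 0  -1/3   2/3  -1/3 ]
R3 → R3 + 1/3·R2
  [ 1  1/9  -5/9  13/9 ]
  [ 0    1    -2     0 ]
  [ 0    0     0  -1/3 ]
R3 → -3·R3
  [ 1  1/9  -5/9  13/9 ]
  [ 0    1    -2     0 ]
  [ 0    0     0     1 ]
R1 → R1 − 13/9·R3
  [ 1  1/9  -5/9  0 ]
  [ 0    1    -2  0 ]
  [ 0    0     0  1 ]
R1 → R1 − 1/9·R2
  [ 1  0  -1/3  0 ]
  [ 0  1    -2  0 ]
  [ 0  0     0  1 ]

-2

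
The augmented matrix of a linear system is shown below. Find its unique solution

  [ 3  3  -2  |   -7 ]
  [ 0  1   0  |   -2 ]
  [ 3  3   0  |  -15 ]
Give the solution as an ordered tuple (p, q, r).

(-3, -2, -4)

Multiply R1 by 1/3.
  [ 1  1  -2/3  |  -7/3 ]
  [ 0  1     0  |    -2 ]
  [ 3  3     0  |   -15 ]
Subtract 3 times R1 from R3.
  [ 1  1  -2/3  |  -7/3 ]
  [ 0  1     0  |    -2 ]
  [ 0  0     2  |    -8 ]
Multiply R3 by 1/2.
  [ 1  1  -2/3  |  -7/3 ]
  [ 0  1     0  |    -2 ]
  [ 0  0     1  |    -4 ]
Add 2/3 times R3 to R1.
  [ 1  1  0  |  -5 ]
  [ 0  1  0  |  -2 ]
  [ 0  0  1  |  -4 ]
Subtract R2 from R1.
  [ 1  0  0  |  -3 ]
  [ 0  1  0  |  -2 ]
  [ 0  0  1  |  -4 ]
Reading off the last column: p = -3, q = -2, r = -4.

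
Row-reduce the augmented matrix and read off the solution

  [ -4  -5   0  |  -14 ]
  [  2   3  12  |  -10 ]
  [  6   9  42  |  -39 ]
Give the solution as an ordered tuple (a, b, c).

(1, 2, -3/2)

R1 := -1/4·R1
  [ 1  5/4   0  |  7/2 ]
  [ 2    3  12  |  -10 ]
  [ 6    9  42  |  -39 ]
R2 := R2 − 2·R1
  [ 1  5/4   0  |  7/2 ]
  [ 0  1/2  12  |  -17 ]
  [ 6    9  42  |  -39 ]
R3 := R3 − 6·R1
  [ 1  5/4   0  |  7/2 ]
  [ 0  1/2  12  |  -17 ]
  [ 0  3/2  42  |  -60 ]
R2 := 2·R2
  [ 1  5/4   0  |  7/2 ]
  [ 0    1  24  |  -34 ]
  [ 0  3/2  42  |  -60 ]
R3 := R3 − 3/2·R2
  [ 1  5/4   0  |  7/2 ]
  [ 0    1  24  |  -34 ]
  [ 0    0   6  |   -9 ]
R3 := 1/6·R3
  [ 1  5/4   0  |   7/2 ]
  [ 0    1  24  |   -34 ]
  [ 0    0   1  |  -3/2 ]
R2 := R2 − 24·R3
  [ 1  5/4  0  |   7/2 ]
  [ 0    1  0  |     2 ]
  [ 0    0  1  |  -3/2 ]
R1 := R1 − 5/4·R2
  [ 1  0  0  |     1 ]
  [ 0  1  0  |     2 ]
  [ 0  0  1  |  -3/2 ]
Reading off the last column: a = 1, b = 2, c = -3/2.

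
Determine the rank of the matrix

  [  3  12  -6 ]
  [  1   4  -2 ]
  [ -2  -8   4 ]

Multiply ρ1 by 1/3.
  [  1   4  -2 ]
  [  1   4  -2 ]
  [ -2  -8   4 ]
Subtract ρ1 from ρ2.
  [  1   4  -2 ]
  [  0   0   0 ]
  [ -2  -8   4 ]
Add 2 times ρ1 to ρ3.
  [ 1  4  -2 ]
  [ 0  0   0 ]
  [ 0  0   0 ]
The reduced form has 1 nonzero row.

rank = 1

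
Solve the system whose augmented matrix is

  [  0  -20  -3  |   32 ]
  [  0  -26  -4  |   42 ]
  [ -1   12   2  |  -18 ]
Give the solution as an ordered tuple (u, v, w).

(-2, -1, -4)

r1 <=> r3
  [ -1   12   2  |  -18 ]
  [  0  -26  -4  |   42 ]
  [  0  -20  -3  |   32 ]
r1 := -1·r1
  [ 1  -12  -2  |  18 ]
  [ 0  -26  -4  |  42 ]
  [ 0  -20  -3  |  32 ]
r2 := -1/26·r2
  [ 1  -12    -2  |      18 ]
  [ 0    1  2/13  |  -21/13 ]
  [ 0  -20    -3  |      32 ]
r3 := r3 + 20·r2
  [ 1  -12    -2  |      18 ]
  [ 0    1  2/13  |  -21/13 ]
  [ 0    0  1/13  |   -4/13 ]
r3 := 13·r3
  [ 1  -12    -2  |      18 ]
  [ 0    1  2/13  |  -21/13 ]
  [ 0    0     1  |      -4 ]
r2 := r2 − 2/13·r3
  [ 1  -12  -2  |  18 ]
  [ 0    1   0  |  -1 ]
  [ 0    0   1  |  -4 ]
r1 := r1 + 2·r3
  [ 1  -12  0  |  10 ]
  [ 0    1  0  |  -1 ]
  [ 0    0  1  |  -4 ]
r1 := r1 + 12·r2
  [ 1  0  0  |  -2 ]
  [ 0  1  0  |  -1 ]
  [ 0  0  1  |  -4 ]
Reading off the last column: u = -2, v = -1, w = -4.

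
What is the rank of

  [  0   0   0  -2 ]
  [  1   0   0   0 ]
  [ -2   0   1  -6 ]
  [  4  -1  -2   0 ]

rank = 4

ρ1 <=> ρ2
  [  1   0   0   0 ]
  [  0   0   0  -2 ]
  [ -2   0   1  -6 ]
  [  4  -1  -2   0 ]
ρ3 → ρ3 + 2·ρ1
  [ 1   0   0   0 ]
  [ 0   0   0  -2 ]
  [ 0   0   1  -6 ]
  [ 4  -1  -2   0 ]
ρ4 → ρ4 − 4·ρ1
  [ 1   0   0   0 ]
  [ 0   0   0  -2 ]
  [ 0   0   1  -6 ]
  [ 0  -1  -2   0 ]
ρ2 <=> ρ4
  [ 1   0   0   0 ]
  [ 0  -1  -2   0 ]
  [ 0   0   1  -6 ]
  [ 0   0   0  -2 ]
ρ2 → -1·ρ2
  [ 1  0  0   0 ]
  [ 0  1  2   0 ]
  [ 0  0  1  -6 ]
  [ 0  0  0  -2 ]
ρ4 → -1/2·ρ4
  [ 1  0  0   0 ]
  [ 0  1  2   0 ]
  [ 0  0  1  -6 ]
  [ 0  0  0   1 ]
ρ3 → ρ3 + 6·ρ4
  [ 1  0  0  0 ]
  [ 0  1  2  0 ]
  [ 0  0  1  0 ]
  [ 0  0  0  1 ]
ρ2 → ρ2 − 2·ρ3
  [ 1  0  0  0 ]
  [ 0  1  0  0 ]
  [ 0  0  1  0 ]
  [ 0  0  0  1 ]
The reduced form has 4 nonzero rows.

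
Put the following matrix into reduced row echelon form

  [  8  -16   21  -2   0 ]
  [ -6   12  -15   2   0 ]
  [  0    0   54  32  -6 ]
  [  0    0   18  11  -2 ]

r1 := 1/8·r1
  [  1  -2  21/8  -1/4   0 ]
  [ -6  12   -15     2   0 ]
  [  0   0    54    32  -6 ]
  [  0   0    18    11  -2 ]
r2 := r2 + 6·r1
  [ 1  -2  21/8  -1/4   0 ]
  [ 0   0   3/4   1/2   0 ]
  [ 0   0    54    32  -6 ]
  [ 0   0    18    11  -2 ]
r2 := 4/3·r2
  [ 1  -2  21/8  -1/4   0 ]
  [ 0   0     1   2/3   0 ]
  [ 0   0    54    32  -6 ]
  [ 0   0    18    11  -2 ]
r3 := r3 − 54·r2
  [ 1  -2  21/8  -1/4   0 ]
  [ 0   0     1   2/3   0 ]
  [ 0   0     0    -4  -6 ]
  [ 0   0    18    11  -2 ]
r4 := r4 − 18·r2
  [ 1  -2  21/8  -1/4   0 ]
  [ 0   0     1   2/3   0 ]
  [ 0   0     0    -4  -6 ]
  [ 0   0     0    -1  -2 ]
r3 := -1/4·r3
  [ 1  -2  21/8  -1/4    0 ]
  [ 0   0     1   2/3    0 ]
  [ 0   0     0     1  3/2 ]
  [ 0   0     0    -1   -2 ]
r4 := r4 + r3
  [ 1  -2  21/8  -1/4     0 ]
  [ 0   0     1   2/3     0 ]
  [ 0   0     0     1   3/2 ]
  [ 0   0     0     0  -1/2 ]
r4 := -2·r4
  [ 1  -2  21/8  -1/4    0 ]
  [ 0   0     1   2/3    0 ]
  [ 0   0     0     1  3/2 ]
  [ 0   0     0     0    1 ]
r3 := r3 − 3/2·r4
  [ 1  -2  21/8  -1/4  0 ]
  [ 0   0     1   2/3  0 ]
  [ 0   0     0     1  0 ]
  [ 0   0     0     0  1 ]
r2 := r2 − 2/3·r3
  [ 1  -2  21/8  -1/4  0 ]
  [ 0   0     1     0  0 ]
  [ 0   0     0     1  0 ]
  [ 0   0     0     0  1 ]
r1 := r1 + 1/4·r3
  [ 1  -2  21/8  0  0 ]
  [ 0   0     1  0  0 ]
  [ 0   0     0  1  0 ]
  [ 0   0     0  0  1 ]
r1 := r1 − 21/8·r2
  [ 1  -2  0  0  0 ]
  [ 0   0  1  0  0 ]
  [ 0   0  0  1  0 ]
  [ 0   0  0  0  1 ]

[[1, -2, 0, 0, 0], [0, 0, 1, 0, 0], [0, 0, 0, 1, 0], [0, 0, 0, 0, 1]]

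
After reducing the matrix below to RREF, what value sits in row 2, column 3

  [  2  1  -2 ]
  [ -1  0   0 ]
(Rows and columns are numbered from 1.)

-2

Multiply ρ1 by 1/2.
  [  1  1/2  -1 ]
  [ -1    0   0 ]
Add ρ1 to ρ2.
  [ 1  1/2  -1 ]
  [ 0  1/2  -1 ]
Multiply ρ2 by 2.
  [ 1  1/2  -1 ]
  [ 0    1  -2 ]
Subtract 1/2 times ρ2 from ρ1.
  [ 1  0   0 ]
  [ 0  1  -2 ]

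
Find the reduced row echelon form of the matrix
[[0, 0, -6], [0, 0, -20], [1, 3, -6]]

[[1, 3, 0], [0, 0, 1], [0, 0, 0]]

Swap r1 and r3.
Multiply r2 by -1/20.
Add 6 times r2 to r3.
Add 6 times r2 to r1.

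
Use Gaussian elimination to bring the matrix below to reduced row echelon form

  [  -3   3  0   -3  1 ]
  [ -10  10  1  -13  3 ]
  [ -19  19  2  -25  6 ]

R1 → -1/3·R1
  [   1  -1  0    1  -1/3 ]
  [ -10  10  1  -13     3 ]
  [ -19  19  2  -25     6 ]
R2 → R2 + 10·R1
  [   1  -1  0    1  -1/3 ]
  [   0   0  1   -3  -1/3 ]
  [ -19  19  2  -25     6 ]
R3 → R3 + 19·R1
  [ 1  -1  0   1  -1/3 ]
  [ 0   0  1  -3  -1/3 ]
  [ 0   0  2  -6  -1/3 ]
R3 → R3 − 2·R2
  [ 1  -1  0   1  -1/3 ]
  [ 0   0  1  -3  -1/3 ]
  [ 0   0  0   0   1/3 ]
R3 → 3·R3
  [ 1  -1  0   1  -1/3 ]
  [ 0   0  1  -3  -1/3 ]
  [ 0   0  0   0     1 ]
R2 → R2 + 1/3·R3
  [ 1  -1  0   1  -1/3 ]
  [ 0   0  1  -3     0 ]
  [ 0   0  0   0     1 ]
R1 → R1 + 1/3·R3
  [ 1  -1  0   1  0 ]
  [ 0   0  1  -3  0 ]
  [ 0   0  0   0  1 ]

[[1, -1, 0, 1, 0], [0, 0, 1, -3, 0], [0, 0, 0, 0, 1]]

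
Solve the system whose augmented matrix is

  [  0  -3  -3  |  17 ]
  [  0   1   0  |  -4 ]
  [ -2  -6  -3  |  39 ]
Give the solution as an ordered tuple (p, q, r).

ρ1 <=> ρ3
  [ -2  -6  -3  |  39 ]
  [  0   1   0  |  -4 ]
  [  0  -3  -3  |  17 ]
ρ1 → -1/2·ρ1
  [ 1   3  3/2  |  -39/2 ]
  [ 0   1    0  |     -4 ]
  [ 0  -3   -3  |     17 ]
ρ3 → ρ3 + 3·ρ2
  [ 1  3  3/2  |  -39/2 ]
  [ 0  1    0  |     -4 ]
  [ 0  0   -3  |      5 ]
ρ3 → -1/3·ρ3
  [ 1  3  3/2  |  -39/2 ]
  [ 0  1    0  |     -4 ]
  [ 0  0    1  |   -5/3 ]
ρ1 → ρ1 − 3/2·ρ3
  [ 1  3  0  |   -17 ]
  [ 0  1  0  |    -4 ]
  [ 0  0  1  |  -5/3 ]
ρ1 → ρ1 − 3·ρ2
  [ 1  0  0  |    -5 ]
  [ 0  1  0  |    -4 ]
  [ 0  0  1  |  -5/3 ]
Reading off the last column: p = -5, q = -4, r = -5/3.

(-5, -4, -5/3)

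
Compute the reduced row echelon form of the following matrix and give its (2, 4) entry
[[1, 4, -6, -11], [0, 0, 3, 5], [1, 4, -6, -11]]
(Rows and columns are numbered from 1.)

R3 := R3 − R1
  [ 1  4  -6  -11 ]
  [ 0  0   3    5 ]
  [ 0  0   0    0 ]
R2 := 1/3·R2
  [ 1  4  -6  -11 ]
  [ 0  0   1  5/3 ]
  [ 0  0   0    0 ]
R1 := R1 + 6·R2
  [ 1  4  0   -1 ]
  [ 0  0  1  5/3 ]
  [ 0  0  0    0 ]

5/3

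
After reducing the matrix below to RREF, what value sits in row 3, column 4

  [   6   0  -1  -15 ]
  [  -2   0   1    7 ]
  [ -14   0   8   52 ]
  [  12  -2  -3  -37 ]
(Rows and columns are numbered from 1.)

Multiply ρ1 by 1/6.
Add 2 times ρ1 to ρ2.
Add 14 times ρ1 to ρ3.
Subtract 12 times ρ1 from ρ4.
Swap ρ2 and ρ4.
Multiply ρ2 by -1/2.
Multiply ρ3 by 3/17.
Subtract 2/3 times ρ3 from ρ4.
Subtract 1/2 times ρ3 from ρ2.
Add 1/6 times ρ3 to ρ1.

3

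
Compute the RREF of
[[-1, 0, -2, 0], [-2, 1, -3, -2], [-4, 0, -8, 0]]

R1 -> -1·R1
  [  1  0   2   0 ]
  [ -2  1  -3  -2 ]
  [ -4  0  -8   0 ]
R2 -> R2 + 2·R1
  [  1  0   2   0 ]
  [  0  1   1  -2 ]
  [ -4  0  -8   0 ]
R3 -> R3 + 4·R1
  [ 1  0  2   0 ]
  [ 0  1  1  -2 ]
  [ 0  0  0   0 ]

[[1, 0, 2, 0], [0, 1, 1, -2], [0, 0, 0, 0]]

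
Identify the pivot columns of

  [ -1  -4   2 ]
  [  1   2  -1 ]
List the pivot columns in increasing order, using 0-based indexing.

ρ1 ← -1·ρ1
  [ 1  4  -2 ]
  [ 1  2  -1 ]
ρ2 ← ρ2 − ρ1
  [ 1   4  -2 ]
  [ 0  -2   1 ]
ρ2 ← -1/2·ρ2
  [ 1  4    -2 ]
  [ 0  1  -1/2 ]
ρ1 ← ρ1 − 4·ρ2
  [ 1  0     0 ]
  [ 0  1  -1/2 ]
Pivot columns are the columns containing a leading 1.

0, 1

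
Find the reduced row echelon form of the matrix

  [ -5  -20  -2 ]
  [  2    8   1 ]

R1 := -1/5·R1
  [ 1  4  2/5 ]
  [ 2  8    1 ]
R2 := R2 − 2·R1
  [ 1  4  2/5 ]
  [ 0  0  1/5 ]
R2 := 5·R2
  [ 1  4  2/5 ]
  [ 0  0    1 ]
R1 := R1 − 2/5·R2
  [ 1  4  0 ]
  [ 0  0  1 ]

[[1, 4, 0], [0, 0, 1]]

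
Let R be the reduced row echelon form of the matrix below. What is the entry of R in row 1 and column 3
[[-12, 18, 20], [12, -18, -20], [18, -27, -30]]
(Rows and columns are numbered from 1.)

R1 := -1/12·R1
  [  1  -3/2  -5/3 ]
  [ 12   -18   -20 ]
  [ 18   -27   -30 ]
R2 := R2 − 12·R1
  [  1  -3/2  -5/3 ]
  [  0     0     0 ]
  [ 18   -27   -30 ]
R3 := R3 − 18·R1
  [ 1  -3/2  -5/3 ]
  [ 0     0     0 ]
  [ 0     0     0 ]

-5/3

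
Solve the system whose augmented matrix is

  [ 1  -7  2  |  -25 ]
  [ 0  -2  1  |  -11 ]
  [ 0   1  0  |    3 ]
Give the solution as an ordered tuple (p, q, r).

(6, 3, -5)

Multiply R2 by -1/2.
  [ 1  -7     2  |   -25 ]
  [ 0   1  -1/2  |  11/2 ]
  [ 0   1     0  |     3 ]
Subtract R2 from R3.
  [ 1  -7     2  |   -25 ]
  [ 0   1  -1/2  |  11/2 ]
  [ 0   0   1/2  |  -5/2 ]
Multiply R3 by 2.
  [ 1  -7     2  |   -25 ]
  [ 0   1  -1/2  |  11/2 ]
  [ 0   0     1  |    -5 ]
Add 1/2 times R3 to R2.
  [ 1  -7  2  |  -25 ]
  [ 0   1  0  |    3 ]
  [ 0   0  1  |   -5 ]
Subtract 2 times R3 from R1.
  [ 1  -7  0  |  -15 ]
  [ 0   1  0  |    3 ]
  [ 0   0  1  |   -5 ]
Add 7 times R2 to R1.
  [ 1  0  0  |   6 ]
  [ 0  1  0  |   3 ]
  [ 0  0  1  |  -5 ]
Reading off the last column: p = 6, q = 3, r = -5.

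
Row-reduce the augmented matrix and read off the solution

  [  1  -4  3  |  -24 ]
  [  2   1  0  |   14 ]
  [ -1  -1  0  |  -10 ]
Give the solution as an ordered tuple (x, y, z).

R2 -> R2 − 2·R1
R3 -> R3 + R1
R2 -> 1/9·R2
R3 -> R3 + 5·R2
R3 -> -3·R3
R2 -> R2 + 2/3·R3
R1 -> R1 − 3·R3
R1 -> R1 + 4·R2
Reading off the last column: x = 4, y = 6, z = -4/3.

(4, 6, -4/3)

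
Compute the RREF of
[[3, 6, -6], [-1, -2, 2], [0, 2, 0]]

[[1, 0, -2], [0, 1, 0], [0, 0, 0]]

Multiply R1 by 1/3.
  [  1   2  -2 ]
  [ -1  -2   2 ]
  [  0   2   0 ]
Add R1 to R2.
  [ 1  2  -2 ]
  [ 0  0   0 ]
  [ 0  2   0 ]
Swap R2 and R3.
  [ 1  2  -2 ]
  [ 0  2   0 ]
  [ 0  0   0 ]
Multiply R2 by 1/2.
  [ 1  2  -2 ]
  [ 0  1   0 ]
  [ 0  0   0 ]
Subtract 2 times R2 from R1.
  [ 1  0  -2 ]
  [ 0  1   0 ]
  [ 0  0   0 ]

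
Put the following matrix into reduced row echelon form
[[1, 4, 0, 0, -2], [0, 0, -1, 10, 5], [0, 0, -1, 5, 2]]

ρ2 ← -1·ρ2
  [ 1  4   0    0  -2 ]
  [ 0  0   1  -10  -5 ]
  [ 0  0  -1    5   2 ]
ρ3 ← ρ3 + ρ2
  [ 1  4  0    0  -2 ]
  [ 0  0  1  -10  -5 ]
  [ 0  0  0   -5  -3 ]
ρ3 ← -1/5·ρ3
  [ 1  4  0    0   -2 ]
  [ 0  0  1  -10   -5 ]
  [ 0  0  0    1  3/5 ]
ρ2 ← ρ2 + 10·ρ3
  [ 1  4  0  0   -2 ]
  [ 0  0  1  0    1 ]
  [ 0  0  0  1  3/5 ]

[[1, 4, 0, 0, -2], [0, 0, 1, 0, 1], [0, 0, 0, 1, 3/5]]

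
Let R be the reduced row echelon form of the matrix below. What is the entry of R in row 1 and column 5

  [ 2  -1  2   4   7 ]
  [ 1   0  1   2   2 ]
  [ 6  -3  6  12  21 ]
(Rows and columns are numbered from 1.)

r1 → 1/2·r1
r2 → r2 − r1
r3 → r3 − 6·r1
r2 → 2·r2
r1 → r1 + 1/2·r2

2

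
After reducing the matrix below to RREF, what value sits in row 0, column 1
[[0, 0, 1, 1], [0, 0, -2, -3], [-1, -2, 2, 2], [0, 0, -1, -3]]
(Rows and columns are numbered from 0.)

2

ρ1 <-> ρ3
  [ -1  -2   2   2 ]
  [  0   0  -2  -3 ]
  [  0   0   1   1 ]
  [  0   0  -1  -3 ]
ρ1 ← -1·ρ1
  [ 1  2  -2  -2 ]
  [ 0  0  -2  -3 ]
  [ 0  0   1   1 ]
  [ 0  0  -1  -3 ]
ρ2 ← -1/2·ρ2
  [ 1  2  -2   -2 ]
  [ 0  0   1  3/2 ]
  [ 0  0   1    1 ]
  [ 0  0  -1   -3 ]
ρ3 ← ρ3 − ρ2
  [ 1  2  -2    -2 ]
  [ 0  0   1   3/2 ]
  [ 0  0   0  -1/2 ]
  [ 0  0  -1    -3 ]
ρ4 ← ρ4 + ρ2
  [ 1  2  -2    -2 ]
  [ 0  0   1   3/2 ]
  [ 0  0   0  -1/2 ]
  [ 0  0   0  -3/2 ]
ρ3 ← -2·ρ3
  [ 1  2  -2    -2 ]
  [ 0  0   1   3/2 ]
  [ 0  0   0     1 ]
  [ 0  0   0  -3/2 ]
ρ4 ← ρ4 + 3/2·ρ3
  [ 1  2  -2   -2 ]
  [ 0  0   1  3/2 ]
  [ 0  0   0    1 ]
  [ 0  0   0    0 ]
ρ2 ← ρ2 − 3/2·ρ3
  [ 1  2  -2  -2 ]
  [ 0  0   1   0 ]
  [ 0  0   0   1 ]
  [ 0  0   0   0 ]
ρ1 ← ρ1 + 2·ρ3
  [ 1  2  -2  0 ]
  [ 0  0   1  0 ]
  [ 0  0   0  1 ]
  [ 0  0   0  0 ]
ρ1 ← ρ1 + 2·ρ2
  [ 1  2  0  0 ]
  [ 0  0  1  0 ]
  [ 0  0  0  1 ]
  [ 0  0  0  0 ]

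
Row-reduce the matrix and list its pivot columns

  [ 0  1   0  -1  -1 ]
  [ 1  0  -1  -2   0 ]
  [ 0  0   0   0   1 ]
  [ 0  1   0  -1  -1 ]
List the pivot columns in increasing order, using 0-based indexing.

0, 1, 4

ρ1 <=> ρ2
  [ 1  0  -1  -2   0 ]
  [ 0  1   0  -1  -1 ]
  [ 0  0   0   0   1 ]
  [ 0  1   0  -1  -1 ]
ρ4 ← ρ4 − ρ2
  [ 1  0  -1  -2   0 ]
  [ 0  1   0  -1  -1 ]
  [ 0  0   0   0   1 ]
  [ 0  0   0   0   0 ]
ρ2 ← ρ2 + ρ3
  [ 1  0  -1  -2  0 ]
  [ 0  1   0  -1  0 ]
  [ 0  0   0   0  1 ]
  [ 0  0   0   0  0 ]
Pivot columns are the columns containing a leading 1.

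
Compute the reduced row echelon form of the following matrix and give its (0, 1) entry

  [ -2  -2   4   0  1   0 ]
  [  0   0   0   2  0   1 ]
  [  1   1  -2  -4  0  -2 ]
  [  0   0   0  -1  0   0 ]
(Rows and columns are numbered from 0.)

1

R1 := -1/2·R1
R3 := R3 − R1
R2 := 1/2·R2
R3 := R3 + 4·R2
R4 := R4 + R2
R3 := 2·R3
R4 := 2·R4
R2 := R2 − 1/2·R4
R1 := R1 + 1/2·R3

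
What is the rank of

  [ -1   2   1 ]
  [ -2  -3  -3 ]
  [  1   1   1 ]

rank = 3

R1 → -1·R1
  [  1  -2  -1 ]
  [ -2  -3  -3 ]
  [  1   1   1 ]
R2 → R2 + 2·R1
  [ 1  -2  -1 ]
  [ 0  -7  -5 ]
  [ 1   1   1 ]
R3 → R3 − R1
  [ 1  -2  -1 ]
  [ 0  -7  -5 ]
  [ 0   3   2 ]
R2 → -1/7·R2
  [ 1  -2   -1 ]
  [ 0   1  5/7 ]
  [ 0   3    2 ]
R3 → R3 − 3·R2
  [ 1  -2    -1 ]
  [ 0   1   5/7 ]
  [ 0   0  -1/7 ]
R3 → -7·R3
  [ 1  -2   -1 ]
  [ 0   1  5/7 ]
  [ 0   0    1 ]
R2 → R2 − 5/7·R3
  [ 1  -2  -1 ]
  [ 0   1   0 ]
  [ 0   0   1 ]
R1 → R1 + R3
  [ 1  -2  0 ]
  [ 0   1  0 ]
  [ 0   0  1 ]
R1 → R1 + 2·R2
  [ 1  0  0 ]
  [ 0  1  0 ]
  [ 0  0  1 ]
The reduced form has 3 nonzero rows.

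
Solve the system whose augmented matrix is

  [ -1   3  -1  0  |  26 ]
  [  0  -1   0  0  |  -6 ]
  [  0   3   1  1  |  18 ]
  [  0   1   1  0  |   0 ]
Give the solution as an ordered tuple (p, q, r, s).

(-2, 6, -6, 6)

R1 -> -1·R1
  [ 1  -3  1  0  |  -26 ]
  [ 0  -1  0  0  |   -6 ]
  [ 0   3  1  1  |   18 ]
  [ 0   1  1  0  |    0 ]
R2 -> -1·R2
  [ 1  -3  1  0  |  -26 ]
  [ 0   1  0  0  |    6 ]
  [ 0   3  1  1  |   18 ]
  [ 0   1  1  0  |    0 ]
R3 -> R3 − 3·R2
  [ 1  -3  1  0  |  -26 ]
  [ 0   1  0  0  |    6 ]
  [ 0   0  1  1  |    0 ]
  [ 0   1  1  0  |    0 ]
R4 -> R4 − R2
  [ 1  -3  1  0  |  -26 ]
  [ 0   1  0  0  |    6 ]
  [ 0   0  1  1  |    0 ]
  [ 0   0  1  0  |   -6 ]
R4 -> R4 − R3
  [ 1  -3  1   0  |  -26 ]
  [ 0   1  0   0  |    6 ]
  [ 0   0  1   1  |    0 ]
  [ 0   0  0  -1  |   -6 ]
R4 -> -1·R4
  [ 1  -3  1  0  |  -26 ]
  [ 0   1  0  0  |    6 ]
  [ 0   0  1  1  |    0 ]
  [ 0   0  0  1  |    6 ]
R3 -> R3 − R4
  [ 1  -3  1  0  |  -26 ]
  [ 0   1  0  0  |    6 ]
  [ 0   0  1  0  |   -6 ]
  [ 0   0  0  1  |    6 ]
R1 -> R1 − R3
  [ 1  -3  0  0  |  -20 ]
  [ 0   1  0  0  |    6 ]
  [ 0   0  1  0  |   -6 ]
  [ 0   0  0  1  |    6 ]
R1 -> R1 + 3·R2
  [ 1  0  0  0  |  -2 ]
  [ 0  1  0  0  |   6 ]
  [ 0  0  1  0  |  -6 ]
  [ 0  0  0  1  |   6 ]
Reading off the last column: p = -2, q = 6, r = -6, s = 6.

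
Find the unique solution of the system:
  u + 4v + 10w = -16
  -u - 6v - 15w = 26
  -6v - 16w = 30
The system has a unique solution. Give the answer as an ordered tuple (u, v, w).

Form the augmented matrix and row-reduce:
  [  1   4   10  |  -16 ]
  [ -1  -6  -15  |   26 ]
  [  0  -6  -16  |   30 ]
r2 := r2 + r1
  [ 1   4   10  |  -16 ]
  [ 0  -2   -5  |   10 ]
  [ 0  -6  -16  |   30 ]
r2 := -1/2·r2
  [ 1   4   10  |  -16 ]
  [ 0   1  5/2  |   -5 ]
  [ 0  -6  -16  |   30 ]
r3 := r3 + 6·r2
  [ 1  4   10  |  -16 ]
  [ 0  1  5/2  |   -5 ]
  [ 0  0   -1  |    0 ]
r3 := -1·r3
  [ 1  4   10  |  -16 ]
  [ 0  1  5/2  |   -5 ]
  [ 0  0    1  |    0 ]
r2 := r2 − 5/2·r3
  [ 1  4  10  |  -16 ]
  [ 0  1   0  |   -5 ]
  [ 0  0   1  |    0 ]
r1 := r1 − 10·r3
  [ 1  4  0  |  -16 ]
  [ 0  1  0  |   -5 ]
  [ 0  0  1  |    0 ]
r1 := r1 − 4·r2
  [ 1  0  0  |   4 ]
  [ 0  1  0  |  -5 ]
  [ 0  0  1  |   0 ]
Reading off the last column: u = 4, v = -5, w = 0.

(4, -5, 0)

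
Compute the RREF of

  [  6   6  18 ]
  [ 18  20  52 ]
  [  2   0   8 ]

[[1, 0, 4], [0, 1, -1], [0, 0, 0]]

ρ1 → 1/6·ρ1
  [  1   1   3 ]
  [ 18  20  52 ]
  [  2   0   8 ]
ρ2 → ρ2 − 18·ρ1
  [ 1  1   3 ]
  [ 0  2  -2 ]
  [ 2  0   8 ]
ρ3 → ρ3 − 2·ρ1
  [ 1   1   3 ]
  [ 0   2  -2 ]
  [ 0  -2   2 ]
ρ2 → 1/2·ρ2
  [ 1   1   3 ]
  [ 0   1  -1 ]
  [ 0  -2   2 ]
ρ3 → ρ3 + 2·ρ2
  [ 1  1   3 ]
  [ 0  1  -1 ]
  [ 0  0   0 ]
ρ1 → ρ1 − ρ2
  [ 1  0   4 ]
  [ 0  1  -1 ]
  [ 0  0   0 ]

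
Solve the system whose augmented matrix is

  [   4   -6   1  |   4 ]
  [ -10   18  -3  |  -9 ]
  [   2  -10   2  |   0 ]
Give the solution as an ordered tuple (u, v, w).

(3/2, 1/2, 1)

R1 := 1/4·R1
  [   1  -3/2  1/4  |   1 ]
  [ -10    18   -3  |  -9 ]
  [   2   -10    2  |   0 ]
R2 := R2 + 10·R1
  [ 1  -3/2   1/4  |  1 ]
  [ 0     3  -1/2  |  1 ]
  [ 2   -10     2  |  0 ]
R3 := R3 − 2·R1
  [ 1  -3/2   1/4  |   1 ]
  [ 0     3  -1/2  |   1 ]
  [ 0    -7   3/2  |  -2 ]
R2 := 1/3·R2
  [ 1  -3/2   1/4  |    1 ]
  [ 0     1  -1/6  |  1/3 ]
  [ 0    -7   3/2  |   -2 ]
R3 := R3 + 7·R2
  [ 1  -3/2   1/4  |    1 ]
  [ 0     1  -1/6  |  1/3 ]
  [ 0     0   1/3  |  1/3 ]
R3 := 3·R3
  [ 1  -3/2   1/4  |    1 ]
  [ 0     1  -1/6  |  1/3 ]
  [ 0     0     1  |    1 ]
R2 := R2 + 1/6·R3
  [ 1  -3/2  1/4  |    1 ]
  [ 0     1    0  |  1/2 ]
  [ 0     0    1  |    1 ]
R1 := R1 − 1/4·R3
  [ 1  -3/2  0  |  3/4 ]
  [ 0     1  0  |  1/2 ]
  [ 0     0  1  |    1 ]
R1 := R1 + 3/2·R2
  [ 1  0  0  |  3/2 ]
  [ 0  1  0  |  1/2 ]
  [ 0  0  1  |    1 ]
Reading off the last column: u = 3/2, v = 1/2, w = 1.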